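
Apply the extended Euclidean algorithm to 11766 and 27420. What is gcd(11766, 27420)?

Euclidean algorithm:
27420 = 2×11766 + 3888
11766 = 3×3888 + 102
3888 = 38×102 + 12
102 = 8×12 + 6
12 = 2×6 + 0
gcd(11766, 27420) = 6.
Express as a combination:
6 = 102 − 8·12
6 = −8·3888 + 305·102
6 = 305·11766 − 923·3888
6 = −923·27420 + 2151·11766
So 6 = (-923)·27420 + (2151)·11766.

6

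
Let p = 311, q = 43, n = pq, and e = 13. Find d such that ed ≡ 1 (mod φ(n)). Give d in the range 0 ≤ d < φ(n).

11017

φ(n) = (p−1)(q−1) = 310·42 = 13020.
Need d with 13·d ≡ 1 (mod 13020). Apply the extended Euclidean algorithm:
13020 = 1001*13 + 7
13 = 1*7 + 6
7 = 1*6 + 1
6 = 6*1 + 0
Back-substitute:
1 = 7 − 6
1 = −13 + 2·7
1 = 2·13020 − 2003·13
So 13·(-2003) ≡ 1 (mod 13020), hence d ≡ -2003 ≡ 11017 (mod 13020).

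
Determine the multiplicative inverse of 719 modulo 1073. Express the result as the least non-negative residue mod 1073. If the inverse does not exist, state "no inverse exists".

Extended Euclidean algorithm:
1073 = 1·719 + 354
719 = 2·354 + 11
354 = 32·11 + 2
11 = 5·2 + 1
2 = 2·1 + 0
The gcd is 1. Working backward:
1 = 11 − 5·2
1 = −5·354 + 161·11
1 = 161·719 − 327·354
1 = −327·1073 + 488·719
So 719·488 ≡ 1 (mod 1073).

488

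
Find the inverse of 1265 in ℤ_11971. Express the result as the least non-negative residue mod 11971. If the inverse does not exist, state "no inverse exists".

Extended Euclidean algorithm:
11971 = 9*1265 + 586
1265 = 2*586 + 93
586 = 6*93 + 28
93 = 3*28 + 9
28 = 3*9 + 1
9 = 9*1 + 0
The gcd is 1. Working backward:
1 = 28 − 3·9
1 = −3·93 + 10·28
1 = 10·586 − 63·93
1 = −63·1265 + 136·586
1 = 136·11971 − 1287·1265
Thus 1265·(-1287) ≡ 1 (mod 11971); reducing, -1287 mod 11971 = 10684.

10684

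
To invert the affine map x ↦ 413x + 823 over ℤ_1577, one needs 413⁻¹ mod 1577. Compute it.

Run Euclid on (1577, 413):
1577 = 3*413 + 338
413 = 1*338 + 75
338 = 4*75 + 38
75 = 1*38 + 37
38 = 1*37 + 1
37 = 37*1 + 0
gcd = 1, so the inverse exists. Back-substitute:
1 = 38 − 37
1 = −75 + 2·38
1 = 2·338 − 9·75
1 = −9·413 + 11·338
1 = 11·1577 − 42·413
So 413·(-42) ≡ 1 (mod 1577), and -42 ≡ 1535 (mod 1577).

1535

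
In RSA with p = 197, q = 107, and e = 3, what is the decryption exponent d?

φ(n) = (p−1)(q−1) = 196·106 = 20776.
Need d with 3·d ≡ 1 (mod 20776). Apply the extended Euclidean algorithm:
20776 = 6925·3 + 1
3 = 3·1 + 0
Back-substitute:
1 = 20776 − 6925·3
So 3·(-6925) ≡ 1 (mod 20776), hence d ≡ -6925 ≡ 13851 (mod 20776).

13851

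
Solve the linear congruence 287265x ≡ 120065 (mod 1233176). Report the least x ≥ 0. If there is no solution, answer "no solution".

First find gcd(287265, 1233176):
1233176 = 4×287265 + 84116
287265 = 3×84116 + 34917
84116 = 2×34917 + 14282
34917 = 2×14282 + 6353
14282 = 2×6353 + 1576
6353 = 4×1576 + 49
1576 = 32×49 + 8
49 = 6×8 + 1
8 = 8×1 + 0
gcd = 1, so a unique solution mod 1233176 exists.
Back-substitute for the Bézout coefficients:
1 = 49 − 6·8
1 = −6·1576 + 193·49
1 = 193·6353 − 778·1576
1 = −778·14282 + 1749·6353
1 = 1749·34917 − 4276·14282
1 = −4276·84116 + 10301·34917
1 = 10301·287265 − 35179·84116
1 = −35179·1233176 + 151017·287265
So 287265·(151017) ≡ 1 (mod 1233176), giving 287265⁻¹ ≡ 151017.
x ≡ 287265⁻¹·120065 ≡ 151017·120065 ≡ 469377 (mod 1233176).

469377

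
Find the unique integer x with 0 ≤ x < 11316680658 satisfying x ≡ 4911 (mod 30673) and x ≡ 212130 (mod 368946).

Write x = 4911 + 30673·k. Then 30673·k ≡ 212130 − 4911 ≡ 207219 (mod 368946).
Need 30673⁻¹ mod 368946. Extended Euclid on (368946, 30673):
368946 = 12×30673 + 870
30673 = 35×870 + 223
870 = 3×223 + 201
223 = 1×201 + 22
201 = 9×22 + 3
22 = 7×3 + 1
3 = 3×1 + 0
Back-substitute:
1 = 22 − 7·3
1 = −7·201 + 64·22
1 = 64·223 − 71·201
1 = −71·870 + 277·223
1 = 277·30673 − 9766·870
1 = −9766·368946 + 117469·30673
30673⁻¹ ≡ 117469 (mod 368946), so k ≡ 117469·207219 ≡ 227415 (mod 368946).
x = 4911 + 30673·227415 = 6975505206.

6975505206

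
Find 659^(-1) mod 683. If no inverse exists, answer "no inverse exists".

gcd(683, 659) by repeated division:
683 = 1*659 + 24
659 = 27*24 + 11
24 = 2*11 + 2
11 = 5*2 + 1
2 = 2*1 + 0
gcd = 1, so the inverse exists. Back-substitute:
1 = 11 − 5·2
1 = −5·24 + 11·11
1 = 11·659 − 302·24
1 = −302·683 + 313·659
So 659·313 ≡ 1 (mod 683).

313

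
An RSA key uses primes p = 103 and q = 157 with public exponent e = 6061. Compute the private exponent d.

8485

φ(n) = (p−1)(q−1) = 102·156 = 15912.
Need d with 6061·d ≡ 1 (mod 15912). Apply the extended Euclidean algorithm:
15912 = 2×6061 + 3790
6061 = 1×3790 + 2271
3790 = 1×2271 + 1519
2271 = 1×1519 + 752
1519 = 2×752 + 15
752 = 50×15 + 2
15 = 7×2 + 1
2 = 2×1 + 0
Back-substitute:
1 = 15 − 7·2
1 = −7·752 + 351·15
1 = 351·1519 − 709·752
1 = −709·2271 + 1060·1519
1 = 1060·3790 − 1769·2271
1 = −1769·6061 + 2829·3790
1 = 2829·15912 − 7427·6061
So 6061·(-7427) ≡ 1 (mod 15912), hence d ≡ -7427 ≡ 8485 (mod 15912).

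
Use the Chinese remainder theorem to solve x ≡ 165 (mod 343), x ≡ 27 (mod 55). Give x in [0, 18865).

6682

Write x = 165 + 343·k. Then 343·k ≡ 27 − 165 ≡ 27 (mod 55).
Need 343⁻¹ mod 55. Extended Euclid on (55, 13):
55 = 4·13 + 3
13 = 4·3 + 1
3 = 3·1 + 0
Back-substitute:
1 = 13 − 4·3
1 = −4·55 + 17·13
343⁻¹ ≡ 17 (mod 55), so k ≡ 17·27 ≡ 19 (mod 55).
x = 165 + 343·19 = 6682.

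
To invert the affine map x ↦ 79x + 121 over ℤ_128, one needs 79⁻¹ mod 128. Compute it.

47

Apply the Euclidean algorithm to 128 and 79:
128 = 1·79 + 49
79 = 1·49 + 30
49 = 1·30 + 19
30 = 1·19 + 11
19 = 1·11 + 8
11 = 1·8 + 3
8 = 2·3 + 2
3 = 1·2 + 1
2 = 2·1 + 0
The gcd is 1. Working backward:
1 = 3 − 2
1 = −8 + 3·3
1 = 3·11 − 4·8
1 = −4·19 + 7·11
1 = 7·30 − 11·19
1 = −11·49 + 18·30
1 = 18·79 − 29·49
1 = −29·128 + 47·79
So 79·47 ≡ 1 (mod 128).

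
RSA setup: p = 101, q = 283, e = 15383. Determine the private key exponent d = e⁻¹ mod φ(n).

φ(n) = (p−1)(q−1) = 100·282 = 28200.
Need d with 15383·d ≡ 1 (mod 28200). Apply the extended Euclidean algorithm:
28200 = 1·15383 + 12817
15383 = 1·12817 + 2566
12817 = 4·2566 + 2553
2566 = 1·2553 + 13
2553 = 196·13 + 5
13 = 2·5 + 3
5 = 1·3 + 2
3 = 1·2 + 1
2 = 2·1 + 0
Back-substitute:
1 = 3 − 2
1 = −5 + 2·3
1 = 2·13 − 5·5
1 = −5·2553 + 982·13
1 = 982·2566 − 987·2553
1 = −987·12817 + 4930·2566
1 = 4930·15383 − 5917·12817
1 = −5917·28200 + 10847·15383
So 15383·10847 ≡ 1 (mod 28200), hence d = 10847.

10847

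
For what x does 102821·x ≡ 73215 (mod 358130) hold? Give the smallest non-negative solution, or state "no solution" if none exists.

216545

First find gcd(102821, 358130):
358130 = 3*102821 + 49667
102821 = 2*49667 + 3487
49667 = 14*3487 + 849
3487 = 4*849 + 91
849 = 9*91 + 30
91 = 3*30 + 1
30 = 30*1 + 0
gcd = 1, so a unique solution mod 358130 exists.
Back-substitute for the Bézout coefficients:
1 = 91 − 3·30
1 = −3·849 + 28·91
1 = 28·3487 − 115·849
1 = −115·49667 + 1638·3487
1 = 1638·102821 − 3391·49667
1 = −3391·358130 + 11811·102821
So 102821·(11811) ≡ 1 (mod 358130), giving 102821⁻¹ ≡ 11811.
x ≡ 102821⁻¹·73215 ≡ 11811·73215 ≡ 216545 (mod 358130).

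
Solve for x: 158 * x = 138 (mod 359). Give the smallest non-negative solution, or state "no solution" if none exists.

219

First find gcd(158, 359):
359 = 2×158 + 43
158 = 3×43 + 29
43 = 1×29 + 14
29 = 2×14 + 1
14 = 14×1 + 0
gcd = 1, so a unique solution mod 359 exists.
Back-substitute for the Bézout coefficients:
1 = 29 − 2·14
1 = −2·43 + 3·29
1 = 3·158 − 11·43
1 = −11·359 + 25·158
So 158·(25) ≡ 1 (mod 359), giving 158⁻¹ ≡ 25.
x ≡ 158⁻¹·138 ≡ 25·138 ≡ 219 (mod 359).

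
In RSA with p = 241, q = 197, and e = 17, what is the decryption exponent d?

φ(n) = (p−1)(q−1) = 240·196 = 47040.
Need d with 17·d ≡ 1 (mod 47040). Apply the extended Euclidean algorithm:
47040 = 2767*17 + 1
17 = 17*1 + 0
Back-substitute:
1 = 47040 − 2767·17
So 17·(-2767) ≡ 1 (mod 47040), hence d ≡ -2767 ≡ 44273 (mod 47040).

44273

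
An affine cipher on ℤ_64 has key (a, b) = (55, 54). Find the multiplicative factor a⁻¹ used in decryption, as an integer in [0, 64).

7

Run Euclid on (64, 55):
64 = 1*55 + 9
55 = 6*9 + 1
9 = 9*1 + 0
Since gcd(55, 64) = 1, back-substitute to write 1 as a combination:
1 = 55 − 6·9
1 = −6·64 + 7·55
So 55·7 ≡ 1 (mod 64).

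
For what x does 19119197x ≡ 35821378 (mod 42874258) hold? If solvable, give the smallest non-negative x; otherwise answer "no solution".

7144048

First find gcd(19119197, 42874258):
42874258 = 2*19119197 + 4635864
19119197 = 4*4635864 + 575741
4635864 = 8*575741 + 29936
575741 = 19*29936 + 6957
29936 = 4*6957 + 2108
6957 = 3*2108 + 633
2108 = 3*633 + 209
633 = 3*209 + 6
209 = 34*6 + 5
6 = 1*5 + 1
5 = 5*1 + 0
gcd = 1, so a unique solution mod 42874258 exists.
Back-substitute for the Bézout coefficients:
1 = 6 − 5
1 = −209 + 35·6
1 = 35·633 − 106·209
1 = −106·2108 + 353·633
1 = 353·6957 − 1165·2108
1 = −1165·29936 + 5013·6957
1 = 5013·575741 − 96412·29936
1 = −96412·4635864 + 776309·575741
1 = 776309·19119197 − 3201648·4635864
1 = −3201648·42874258 + 7179605·19119197
So 19119197·(7179605) ≡ 1 (mod 42874258), giving 19119197⁻¹ ≡ 7179605.
x ≡ 19119197⁻¹·35821378 ≡ 7179605·35821378 ≡ 7144048 (mod 42874258).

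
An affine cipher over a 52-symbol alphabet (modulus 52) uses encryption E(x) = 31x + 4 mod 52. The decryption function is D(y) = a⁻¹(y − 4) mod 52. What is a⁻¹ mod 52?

Apply the Euclidean algorithm to 52 and 31:
52 = 1*31 + 21
31 = 1*21 + 10
21 = 2*10 + 1
10 = 10*1 + 0
The gcd is 1. Working backward:
1 = 21 − 2·10
1 = −2·31 + 3·21
1 = 3·52 − 5·31
Hence 31⁻¹ ≡ -5 ≡ 47 (mod 52).

47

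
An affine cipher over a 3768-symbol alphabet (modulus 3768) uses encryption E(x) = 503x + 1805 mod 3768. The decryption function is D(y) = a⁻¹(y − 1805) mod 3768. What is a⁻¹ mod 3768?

839

Extended Euclidean algorithm:
3768 = 7*503 + 247
503 = 2*247 + 9
247 = 27*9 + 4
9 = 2*4 + 1
4 = 4*1 + 0
Since gcd(503, 3768) = 1, back-substitute to write 1 as a combination:
1 = 9 − 2·4
1 = −2·247 + 55·9
1 = 55·503 − 112·247
1 = −112·3768 + 839·503
So 503·839 ≡ 1 (mod 3768).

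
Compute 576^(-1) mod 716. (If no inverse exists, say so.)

Euclidean algorithm on 716, 576:
716 = 1×576 + 140
576 = 4×140 + 16
140 = 8×16 + 12
16 = 1×12 + 4
12 = 3×4 + 0
gcd(576, 716) = 4 ≠ 1, so 576 has no multiplicative inverse modulo 716.

no inverse exists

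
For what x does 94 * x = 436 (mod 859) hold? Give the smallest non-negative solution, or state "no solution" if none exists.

First find gcd(94, 859):
859 = 9·94 + 13
94 = 7·13 + 3
13 = 4·3 + 1
3 = 3·1 + 0
gcd = 1, so a unique solution mod 859 exists.
Back-substitute for the Bézout coefficients:
1 = 13 − 4·3
1 = −4·94 + 29·13
1 = 29·859 − 265·94
So 94·(-265) ≡ 1 (mod 859), giving 94⁻¹ ≡ 594.
x ≡ 94⁻¹·436 ≡ 594·436 ≡ 425 (mod 859).

425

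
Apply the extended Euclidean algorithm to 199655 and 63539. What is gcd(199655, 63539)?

Repeated division:
199655 = 3×63539 + 9038
63539 = 7×9038 + 273
9038 = 33×273 + 29
273 = 9×29 + 12
29 = 2×12 + 5
12 = 2×5 + 2
5 = 2×2 + 1
2 = 2×1 + 0
gcd(199655, 63539) = 1.
Back-substituting:
1 = 5 − 2·2
1 = −2·12 + 5·5
1 = 5·29 − 12·12
1 = −12·273 + 113·29
1 = 113·9038 − 3741·273
1 = −3741·63539 + 26300·9038
1 = 26300·199655 − 82641·63539
So 1 = (26300)·199655 + (-82641)·63539.

1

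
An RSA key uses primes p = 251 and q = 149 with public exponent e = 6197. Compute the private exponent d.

φ(n) = (p−1)(q−1) = 250·148 = 37000.
Need d with 6197·d ≡ 1 (mod 37000). Apply the extended Euclidean algorithm:
37000 = 5×6197 + 6015
6197 = 1×6015 + 182
6015 = 33×182 + 9
182 = 20×9 + 2
9 = 4×2 + 1
2 = 2×1 + 0
Back-substitute:
1 = 9 − 4·2
1 = −4·182 + 81·9
1 = 81·6015 − 2677·182
1 = −2677·6197 + 2758·6015
1 = 2758·37000 − 16467·6197
So 6197·(-16467) ≡ 1 (mod 37000), hence d ≡ -16467 ≡ 20533 (mod 37000).

20533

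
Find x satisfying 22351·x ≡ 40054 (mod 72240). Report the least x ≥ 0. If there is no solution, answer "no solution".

First find gcd(22351, 72240):
72240 = 3·22351 + 5187
22351 = 4·5187 + 1603
5187 = 3·1603 + 378
1603 = 4·378 + 91
378 = 4·91 + 14
91 = 6·14 + 7
14 = 2·7 + 0
gcd = 7 and 7 | 40054, so solutions exist. Divide through by 7: 3193x ≡ 5722 (mod 10320).
Now find 3193⁻¹ mod 10320:
10320 = 3·3193 + 741
3193 = 4·741 + 229
741 = 3·229 + 54
229 = 4·54 + 13
54 = 4·13 + 2
13 = 6·2 + 1
2 = 2·1 + 0
Back-substitute:
1 = 13 − 6·2
1 = −6·54 + 25·13
1 = 25·229 − 106·54
1 = −106·741 + 343·229
1 = 343·3193 − 1478·741
1 = −1478·10320 + 4777·3193
So 3193⁻¹ ≡ 4777 (mod 10320).
Then x ≡ 4777·5722 ≡ 6634 (mod 10320); the smallest non-negative solution is x = 6634.

6634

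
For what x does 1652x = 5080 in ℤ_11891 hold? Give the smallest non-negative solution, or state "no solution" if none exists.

2364

First find gcd(1652, 11891):
11891 = 7×1652 + 327
1652 = 5×327 + 17
327 = 19×17 + 4
17 = 4×4 + 1
4 = 4×1 + 0
gcd = 1, so a unique solution mod 11891 exists.
Back-substitute for the Bézout coefficients:
1 = 17 − 4·4
1 = −4·327 + 77·17
1 = 77·1652 − 389·327
1 = −389·11891 + 2800·1652
So 1652·(2800) ≡ 1 (mod 11891), giving 1652⁻¹ ≡ 2800.
x ≡ 1652⁻¹·5080 ≡ 2800·5080 ≡ 2364 (mod 11891).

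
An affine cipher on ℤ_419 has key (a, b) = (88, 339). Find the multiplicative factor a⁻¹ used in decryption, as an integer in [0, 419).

Extended Euclidean algorithm:
419 = 4·88 + 67
88 = 1·67 + 21
67 = 3·21 + 4
21 = 5·4 + 1
4 = 4·1 + 0
The gcd is 1. Working backward:
1 = 21 − 5·4
1 = −5·67 + 16·21
1 = 16·88 − 21·67
1 = −21·419 + 100·88
So 88·100 ≡ 1 (mod 419).

100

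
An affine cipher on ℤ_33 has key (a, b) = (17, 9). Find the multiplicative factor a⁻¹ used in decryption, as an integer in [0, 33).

2

Extended Euclidean algorithm:
33 = 1×17 + 16
17 = 1×16 + 1
16 = 16×1 + 0
gcd = 1, so the inverse exists. Back-substitute:
1 = 17 − 16
1 = −33 + 2·17
So 17·2 ≡ 1 (mod 33).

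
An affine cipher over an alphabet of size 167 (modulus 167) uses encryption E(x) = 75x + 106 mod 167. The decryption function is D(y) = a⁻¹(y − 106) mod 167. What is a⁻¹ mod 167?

gcd(167, 75) by repeated division:
167 = 2*75 + 17
75 = 4*17 + 7
17 = 2*7 + 3
7 = 2*3 + 1
3 = 3*1 + 0
Since gcd(75, 167) = 1, back-substitute to write 1 as a combination:
1 = 7 − 2·3
1 = −2·17 + 5·7
1 = 5·75 − 22·17
1 = −22·167 + 49·75
So 75·49 ≡ 1 (mod 167).

49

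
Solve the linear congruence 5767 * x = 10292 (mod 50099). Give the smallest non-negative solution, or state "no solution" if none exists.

28600

First find gcd(5767, 50099):
50099 = 8×5767 + 3963
5767 = 1×3963 + 1804
3963 = 2×1804 + 355
1804 = 5×355 + 29
355 = 12×29 + 7
29 = 4×7 + 1
7 = 7×1 + 0
gcd = 1, so a unique solution mod 50099 exists.
Back-substitute for the Bézout coefficients:
1 = 29 − 4·7
1 = −4·355 + 49·29
1 = 49·1804 − 249·355
1 = −249·3963 + 547·1804
1 = 547·5767 − 796·3963
1 = −796·50099 + 6915·5767
So 5767·(6915) ≡ 1 (mod 50099), giving 5767⁻¹ ≡ 6915.
x ≡ 5767⁻¹·10292 ≡ 6915·10292 ≡ 28600 (mod 50099).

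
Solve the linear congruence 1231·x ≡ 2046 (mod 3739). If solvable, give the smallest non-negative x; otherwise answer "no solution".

3443

First find gcd(1231, 3739):
3739 = 3*1231 + 46
1231 = 26*46 + 35
46 = 1*35 + 11
35 = 3*11 + 2
11 = 5*2 + 1
2 = 2*1 + 0
gcd = 1, so a unique solution mod 3739 exists.
Back-substitute for the Bézout coefficients:
1 = 11 − 5·2
1 = −5·35 + 16·11
1 = 16·46 − 21·35
1 = −21·1231 + 562·46
1 = 562·3739 − 1707·1231
So 1231·(-1707) ≡ 1 (mod 3739), giving 1231⁻¹ ≡ 2032.
x ≡ 1231⁻¹·2046 ≡ 2032·2046 ≡ 3443 (mod 3739).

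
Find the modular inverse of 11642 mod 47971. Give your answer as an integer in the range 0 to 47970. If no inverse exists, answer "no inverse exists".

Apply the Euclidean algorithm to 47971 and 11642:
47971 = 4*11642 + 1403
11642 = 8*1403 + 418
1403 = 3*418 + 149
418 = 2*149 + 120
149 = 1*120 + 29
120 = 4*29 + 4
29 = 7*4 + 1
4 = 4*1 + 0
The gcd is 1. Working backward:
1 = 29 − 7·4
1 = −7·120 + 29·29
1 = 29·149 − 36·120
1 = −36·418 + 101·149
1 = 101·1403 − 339·418
1 = −339·11642 + 2813·1403
1 = 2813·47971 − 11591·11642
So 11642·(-11591) ≡ 1 (mod 47971), and -11591 ≡ 36380 (mod 47971).

36380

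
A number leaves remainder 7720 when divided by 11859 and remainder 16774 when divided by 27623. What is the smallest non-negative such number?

Write x = 7720 + 11859·k. Then 11859·k ≡ 16774 − 7720 ≡ 9054 (mod 27623).
Need 11859⁻¹ mod 27623. Extended Euclid on (27623, 11859):
27623 = 2·11859 + 3905
11859 = 3·3905 + 144
3905 = 27·144 + 17
144 = 8·17 + 8
17 = 2·8 + 1
8 = 8·1 + 0
Back-substitute:
1 = 17 − 2·8
1 = −2·144 + 17·17
1 = 17·3905 − 461·144
1 = −461·11859 + 1400·3905
1 = 1400·27623 − 3261·11859
11859⁻¹ ≡ 24362 (mod 27623), so k ≡ 24362·9054 ≡ 3893 (mod 27623).
x = 7720 + 11859·3893 = 46174807.

46174807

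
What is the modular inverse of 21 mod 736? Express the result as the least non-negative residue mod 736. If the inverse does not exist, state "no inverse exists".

Run Euclid on (736, 21):
736 = 35×21 + 1
21 = 21×1 + 0
Since gcd(21, 736) = 1, back-substitute to write 1 as a combination:
1 = 736 − 35·21
Thus 21·(-35) ≡ 1 (mod 736); reducing, -35 mod 736 = 701.

701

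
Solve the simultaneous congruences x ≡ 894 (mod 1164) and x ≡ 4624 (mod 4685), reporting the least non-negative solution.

Write x = 894 + 1164·k. Then 1164·k ≡ 4624 − 894 ≡ 3730 (mod 4685).
Need 1164⁻¹ mod 4685. Extended Euclid on (4685, 1164):
4685 = 4·1164 + 29
1164 = 40·29 + 4
29 = 7·4 + 1
4 = 4·1 + 0
Back-substitute:
1 = 29 − 7·4
1 = −7·1164 + 281·29
1 = 281·4685 − 1131·1164
1164⁻¹ ≡ 3554 (mod 4685), so k ≡ 3554·3730 ≡ 2555 (mod 4685).
x = 894 + 1164·2555 = 2974914.

2974914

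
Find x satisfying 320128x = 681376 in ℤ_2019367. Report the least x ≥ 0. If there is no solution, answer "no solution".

First find gcd(320128, 2019367):
2019367 = 6×320128 + 98599
320128 = 3×98599 + 24331
98599 = 4×24331 + 1275
24331 = 19×1275 + 106
1275 = 12×106 + 3
106 = 35×3 + 1
3 = 3×1 + 0
gcd = 1, so a unique solution mod 2019367 exists.
Back-substitute for the Bézout coefficients:
1 = 106 − 35·3
1 = −35·1275 + 421·106
1 = 421·24331 − 8034·1275
1 = −8034·98599 + 32557·24331
1 = 32557·320128 − 105705·98599
1 = −105705·2019367 + 666787·320128
So 320128·(666787) ≡ 1 (mod 2019367), giving 320128⁻¹ ≡ 666787.
x ≡ 320128⁻¹·681376 ≡ 666787·681376 ≡ 1335683 (mod 2019367).

1335683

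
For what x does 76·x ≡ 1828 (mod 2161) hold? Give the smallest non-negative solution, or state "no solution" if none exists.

First find gcd(76, 2161):
2161 = 28×76 + 33
76 = 2×33 + 10
33 = 3×10 + 3
10 = 3×3 + 1
3 = 3×1 + 0
gcd = 1, so a unique solution mod 2161 exists.
Back-substitute for the Bézout coefficients:
1 = 10 − 3·3
1 = −3·33 + 10·10
1 = 10·76 − 23·33
1 = −23·2161 + 654·76
So 76·(654) ≡ 1 (mod 2161), giving 76⁻¹ ≡ 654.
x ≡ 76⁻¹·1828 ≡ 654·1828 ≡ 479 (mod 2161).

479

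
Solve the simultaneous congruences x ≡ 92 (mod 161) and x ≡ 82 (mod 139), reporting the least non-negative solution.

Write x = 92 + 161·k. Then 161·k ≡ 82 − 92 ≡ 129 (mod 139).
Need 161⁻¹ mod 139. Extended Euclid on (139, 22):
139 = 6×22 + 7
22 = 3×7 + 1
7 = 7×1 + 0
Back-substitute:
1 = 22 − 3·7
1 = −3·139 + 19·22
161⁻¹ ≡ 19 (mod 139), so k ≡ 19·129 ≡ 88 (mod 139).
x = 92 + 161·88 = 14260.

14260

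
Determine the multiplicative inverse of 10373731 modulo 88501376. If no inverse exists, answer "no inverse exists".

Apply the Euclidean algorithm to 88501376 and 10373731:
88501376 = 8*10373731 + 5511528
10373731 = 1*5511528 + 4862203
5511528 = 1*4862203 + 649325
4862203 = 7*649325 + 316928
649325 = 2*316928 + 15469
316928 = 20*15469 + 7548
15469 = 2*7548 + 373
7548 = 20*373 + 88
373 = 4*88 + 21
88 = 4*21 + 4
21 = 5*4 + 1
4 = 4*1 + 0
Since gcd(10373731, 88501376) = 1, back-substitute to write 1 as a combination:
1 = 21 − 5·4
1 = −5·88 + 21·21
1 = 21·373 − 89·88
1 = −89·7548 + 1801·373
1 = 1801·15469 − 3691·7548
1 = −3691·316928 + 75621·15469
1 = 75621·649325 − 154933·316928
1 = −154933·4862203 + 1160152·649325
1 = 1160152·5511528 − 1315085·4862203
1 = −1315085·10373731 + 2475237·5511528
1 = 2475237·88501376 − 21116981·10373731
Hence 10373731⁻¹ ≡ -21116981 ≡ 67384395 (mod 88501376).

67384395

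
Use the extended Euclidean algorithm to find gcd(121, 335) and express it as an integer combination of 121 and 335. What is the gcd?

1

Euclidean algorithm:
335 = 2*121 + 93
121 = 1*93 + 28
93 = 3*28 + 9
28 = 3*9 + 1
9 = 9*1 + 0
gcd(121, 335) = 1.
Working backward:
1 = 28 − 3·9
1 = −3·93 + 10·28
1 = 10·121 − 13·93
1 = −13·335 + 36·121
So 1 = (-13)·335 + (36)·121.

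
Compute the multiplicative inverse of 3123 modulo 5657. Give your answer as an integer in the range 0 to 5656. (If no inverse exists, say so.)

gcd(5657, 3123) by repeated division:
5657 = 1·3123 + 2534
3123 = 1·2534 + 589
2534 = 4·589 + 178
589 = 3·178 + 55
178 = 3·55 + 13
55 = 4·13 + 3
13 = 4·3 + 1
3 = 3·1 + 0
Since gcd(3123, 5657) = 1, back-substitute to write 1 as a combination:
1 = 13 − 4·3
1 = −4·55 + 17·13
1 = 17·178 − 55·55
1 = −55·589 + 182·178
1 = 182·2534 − 783·589
1 = −783·3123 + 965·2534
1 = 965·5657 − 1748·3123
So 3123·(-1748) ≡ 1 (mod 5657), and -1748 ≡ 3909 (mod 5657).

3909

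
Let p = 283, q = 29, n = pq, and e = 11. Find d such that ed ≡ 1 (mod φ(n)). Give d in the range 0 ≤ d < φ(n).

φ(n) = (p−1)(q−1) = 282·28 = 7896.
Need d with 11·d ≡ 1 (mod 7896). Apply the extended Euclidean algorithm:
7896 = 717*11 + 9
11 = 1*9 + 2
9 = 4*2 + 1
2 = 2*1 + 0
Back-substitute:
1 = 9 − 4·2
1 = −4·11 + 5·9
1 = 5·7896 − 3589·11
So 11·(-3589) ≡ 1 (mod 7896), hence d ≡ -3589 ≡ 4307 (mod 7896).

4307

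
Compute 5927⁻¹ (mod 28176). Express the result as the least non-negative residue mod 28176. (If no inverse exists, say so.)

18887

Apply the Euclidean algorithm to 28176 and 5927:
28176 = 4·5927 + 4468
5927 = 1·4468 + 1459
4468 = 3·1459 + 91
1459 = 16·91 + 3
91 = 30·3 + 1
3 = 3·1 + 0
gcd = 1, so the inverse exists. Back-substitute:
1 = 91 − 30·3
1 = −30·1459 + 481·91
1 = 481·4468 − 1473·1459
1 = −1473·5927 + 1954·4468
1 = 1954·28176 − 9289·5927
So 5927·(-9289) ≡ 1 (mod 28176), and -9289 ≡ 18887 (mod 28176).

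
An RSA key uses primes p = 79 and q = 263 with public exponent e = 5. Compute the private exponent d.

φ(n) = (p−1)(q−1) = 78·262 = 20436.
Need d with 5·d ≡ 1 (mod 20436). Apply the extended Euclidean algorithm:
20436 = 4087·5 + 1
5 = 5·1 + 0
Back-substitute:
1 = 20436 − 4087·5
So 5·(-4087) ≡ 1 (mod 20436), hence d ≡ -4087 ≡ 16349 (mod 20436).

16349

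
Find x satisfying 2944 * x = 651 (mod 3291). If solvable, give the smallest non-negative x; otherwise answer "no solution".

1269

First find gcd(2944, 3291):
3291 = 1*2944 + 347
2944 = 8*347 + 168
347 = 2*168 + 11
168 = 15*11 + 3
11 = 3*3 + 2
3 = 1*2 + 1
2 = 2*1 + 0
gcd = 1, so a unique solution mod 3291 exists.
Back-substitute for the Bézout coefficients:
1 = 3 − 2
1 = −11 + 4·3
1 = 4·168 − 61·11
1 = −61·347 + 126·168
1 = 126·2944 − 1069·347
1 = −1069·3291 + 1195·2944
So 2944·(1195) ≡ 1 (mod 3291), giving 2944⁻¹ ≡ 1195.
x ≡ 2944⁻¹·651 ≡ 1195·651 ≡ 1269 (mod 3291).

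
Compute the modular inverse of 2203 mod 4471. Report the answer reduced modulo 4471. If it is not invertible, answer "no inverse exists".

Run Euclid on (4471, 2203):
4471 = 2×2203 + 65
2203 = 33×65 + 58
65 = 1×58 + 7
58 = 8×7 + 2
7 = 3×2 + 1
2 = 2×1 + 0
The gcd is 1. Working backward:
1 = 7 − 3·2
1 = −3·58 + 25·7
1 = 25·65 − 28·58
1 = −28·2203 + 949·65
1 = 949·4471 − 1926·2203
Thus 2203·(-1926) ≡ 1 (mod 4471); reducing, -1926 mod 4471 = 2545.

2545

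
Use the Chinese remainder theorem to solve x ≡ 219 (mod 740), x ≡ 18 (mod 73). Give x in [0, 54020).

Write x = 219 + 740·k. Then 740·k ≡ 18 − 219 ≡ 18 (mod 73).
Need 740⁻¹ mod 73. Extended Euclid on (73, 10):
73 = 7*10 + 3
10 = 3*3 + 1
3 = 3*1 + 0
Back-substitute:
1 = 10 − 3·3
1 = −3·73 + 22·10
740⁻¹ ≡ 22 (mod 73), so k ≡ 22·18 ≡ 31 (mod 73).
x = 219 + 740·31 = 23159.

23159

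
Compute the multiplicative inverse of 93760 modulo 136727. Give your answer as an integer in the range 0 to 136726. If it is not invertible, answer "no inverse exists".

103445

Extended Euclidean algorithm:
136727 = 1·93760 + 42967
93760 = 2·42967 + 7826
42967 = 5·7826 + 3837
7826 = 2·3837 + 152
3837 = 25·152 + 37
152 = 4·37 + 4
37 = 9·4 + 1
4 = 4·1 + 0
Since gcd(93760, 136727) = 1, back-substitute to write 1 as a combination:
1 = 37 − 9·4
1 = −9·152 + 37·37
1 = 37·3837 − 934·152
1 = −934·7826 + 1905·3837
1 = 1905·42967 − 10459·7826
1 = −10459·93760 + 22823·42967
1 = 22823·136727 − 33282·93760
So 93760·(-33282) ≡ 1 (mod 136727), and -33282 ≡ 103445 (mod 136727).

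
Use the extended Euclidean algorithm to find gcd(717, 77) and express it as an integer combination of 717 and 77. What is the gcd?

Repeated division:
717 = 9·77 + 24
77 = 3·24 + 5
24 = 4·5 + 4
5 = 1·4 + 1
4 = 4·1 + 0
gcd(717, 77) = 1.
Working backward:
1 = 5 − 4
1 = −24 + 5·5
1 = 5·77 − 16·24
1 = −16·717 + 149·77
So 1 = (-16)·717 + (149)·77.

1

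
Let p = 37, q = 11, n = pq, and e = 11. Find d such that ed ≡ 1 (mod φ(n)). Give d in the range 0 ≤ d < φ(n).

φ(n) = (p−1)(q−1) = 36·10 = 360.
Need d with 11·d ≡ 1 (mod 360). Apply the extended Euclidean algorithm:
360 = 32*11 + 8
11 = 1*8 + 3
8 = 2*3 + 2
3 = 1*2 + 1
2 = 2*1 + 0
Back-substitute:
1 = 3 − 2
1 = −8 + 3·3
1 = 3·11 − 4·8
1 = −4·360 + 131·11
So 11·131 ≡ 1 (mod 360), hence d = 131.

131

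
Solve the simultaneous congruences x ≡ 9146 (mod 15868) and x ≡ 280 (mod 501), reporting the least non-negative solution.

5229718

Write x = 9146 + 15868·k. Then 15868·k ≡ 280 − 9146 ≡ 152 (mod 501).
Need 15868⁻¹ mod 501. Extended Euclid on (501, 337):
501 = 1*337 + 164
337 = 2*164 + 9
164 = 18*9 + 2
9 = 4*2 + 1
2 = 2*1 + 0
Back-substitute:
1 = 9 − 4·2
1 = −4·164 + 73·9
1 = 73·337 − 150·164
1 = −150·501 + 223·337
15868⁻¹ ≡ 223 (mod 501), so k ≡ 223·152 ≡ 329 (mod 501).
x = 9146 + 15868·329 = 5229718.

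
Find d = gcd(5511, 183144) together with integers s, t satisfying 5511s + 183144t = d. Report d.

Apply Euclid's algorithm to 183144 and 5511:
183144 = 33·5511 + 1281
5511 = 4·1281 + 387
1281 = 3·387 + 120
387 = 3·120 + 27
120 = 4·27 + 12
27 = 2·12 + 3
12 = 4·3 + 0
gcd(5511, 183144) = 3.
Express as a combination:
3 = 27 − 2·12
3 = −2·120 + 9·27
3 = 9·387 − 29·120
3 = −29·1281 + 96·387
3 = 96·5511 − 413·1281
3 = −413·183144 + 13725·5511
So 3 = (-413)·183144 + (13725)·5511.

3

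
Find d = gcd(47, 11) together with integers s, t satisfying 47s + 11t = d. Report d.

1

Repeated division:
47 = 4×11 + 3
11 = 3×3 + 2
3 = 1×2 + 1
2 = 2×1 + 0
gcd(47, 11) = 1.
Express as a combination:
1 = 3 − 2
1 = −11 + 4·3
1 = 4·47 − 17·11
So 1 = (4)·47 + (-17)·11.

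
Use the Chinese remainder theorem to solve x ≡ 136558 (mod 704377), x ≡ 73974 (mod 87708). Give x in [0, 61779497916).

61421810958

Write x = 136558 + 704377·k. Then 704377·k ≡ 73974 − 136558 ≡ 25124 (mod 87708).
Need 704377⁻¹ mod 87708. Extended Euclid on (87708, 2713):
87708 = 32·2713 + 892
2713 = 3·892 + 37
892 = 24·37 + 4
37 = 9·4 + 1
4 = 4·1 + 0
Back-substitute:
1 = 37 − 9·4
1 = −9·892 + 217·37
1 = 217·2713 − 660·892
1 = −660·87708 + 21337·2713
704377⁻¹ ≡ 21337 (mod 87708), so k ≡ 21337·25124 ≡ 87200 (mod 87708).
x = 136558 + 704377·87200 = 61421810958.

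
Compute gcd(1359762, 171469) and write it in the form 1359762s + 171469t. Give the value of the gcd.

Euclidean algorithm:
1359762 = 7*171469 + 159479
171469 = 1*159479 + 11990
159479 = 13*11990 + 3609
11990 = 3*3609 + 1163
3609 = 3*1163 + 120
1163 = 9*120 + 83
120 = 1*83 + 37
83 = 2*37 + 9
37 = 4*9 + 1
9 = 9*1 + 0
gcd(1359762, 171469) = 1.
Back-substituting:
1 = 37 − 4·9
1 = −4·83 + 9·37
1 = 9·120 − 13·83
1 = −13·1163 + 126·120
1 = 126·3609 − 391·1163
1 = −391·11990 + 1299·3609
1 = 1299·159479 − 17278·11990
1 = −17278·171469 + 18577·159479
1 = 18577·1359762 − 147317·171469
So 1 = (18577)·1359762 + (-147317)·171469.

1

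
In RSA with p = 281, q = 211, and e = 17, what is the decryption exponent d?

φ(n) = (p−1)(q−1) = 280·210 = 58800.
Need d with 17·d ≡ 1 (mod 58800). Apply the extended Euclidean algorithm:
58800 = 3458×17 + 14
17 = 1×14 + 3
14 = 4×3 + 2
3 = 1×2 + 1
2 = 2×1 + 0
Back-substitute:
1 = 3 − 2
1 = −14 + 5·3
1 = 5·17 − 6·14
1 = −6·58800 + 20753·17
So 17·20753 ≡ 1 (mod 58800), hence d = 20753.

20753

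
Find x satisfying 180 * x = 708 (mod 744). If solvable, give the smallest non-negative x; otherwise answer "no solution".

First find gcd(180, 744):
744 = 4×180 + 24
180 = 7×24 + 12
24 = 2×12 + 0
gcd = 12 and 12 | 708, so solutions exist. Divide through by 12: 15x ≡ 59 (mod 62).
Now find 15⁻¹ mod 62:
62 = 4×15 + 2
15 = 7×2 + 1
2 = 2×1 + 0
Back-substitute:
1 = 15 − 7·2
1 = −7·62 + 29·15
So 15⁻¹ ≡ 29 (mod 62).
Then x ≡ 29·59 ≡ 37 (mod 62); the smallest non-negative solution is x = 37.

37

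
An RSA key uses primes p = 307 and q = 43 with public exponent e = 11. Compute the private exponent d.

φ(n) = (p−1)(q−1) = 306·42 = 12852.
Need d with 11·d ≡ 1 (mod 12852). Apply the extended Euclidean algorithm:
12852 = 1168*11 + 4
11 = 2*4 + 3
4 = 1*3 + 1
3 = 3*1 + 0
Back-substitute:
1 = 4 − 3
1 = −11 + 3·4
1 = 3·12852 − 3505·11
So 11·(-3505) ≡ 1 (mod 12852), hence d ≡ -3505 ≡ 9347 (mod 12852).

9347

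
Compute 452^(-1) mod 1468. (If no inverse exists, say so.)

Euclidean algorithm on 1468, 452:
1468 = 3·452 + 112
452 = 4·112 + 4
112 = 28·4 + 0
gcd(452, 1468) = 4 ≠ 1, so 452 has no multiplicative inverse modulo 1468.

no inverse exists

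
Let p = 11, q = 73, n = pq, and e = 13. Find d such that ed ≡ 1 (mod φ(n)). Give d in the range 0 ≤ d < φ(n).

277

φ(n) = (p−1)(q−1) = 10·72 = 720.
Need d with 13·d ≡ 1 (mod 720). Apply the extended Euclidean algorithm:
720 = 55*13 + 5
13 = 2*5 + 3
5 = 1*3 + 2
3 = 1*2 + 1
2 = 2*1 + 0
Back-substitute:
1 = 3 − 2
1 = −5 + 2·3
1 = 2·13 − 5·5
1 = −5·720 + 277·13
So 13·277 ≡ 1 (mod 720), hence d = 277.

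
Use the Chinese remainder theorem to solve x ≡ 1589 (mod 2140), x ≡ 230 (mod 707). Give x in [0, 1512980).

Write x = 1589 + 2140·k. Then 2140·k ≡ 230 − 1589 ≡ 55 (mod 707).
Need 2140⁻¹ mod 707. Extended Euclid on (707, 19):
707 = 37×19 + 4
19 = 4×4 + 3
4 = 1×3 + 1
3 = 3×1 + 0
Back-substitute:
1 = 4 − 3
1 = −19 + 5·4
1 = 5·707 − 186·19
2140⁻¹ ≡ 521 (mod 707), so k ≡ 521·55 ≡ 375 (mod 707).
x = 1589 + 2140·375 = 804089.

804089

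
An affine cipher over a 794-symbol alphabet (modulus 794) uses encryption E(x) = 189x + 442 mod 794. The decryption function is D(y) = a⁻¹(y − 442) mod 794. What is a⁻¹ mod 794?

Apply the Euclidean algorithm to 794 and 189:
794 = 4×189 + 38
189 = 4×38 + 37
38 = 1×37 + 1
37 = 37×1 + 0
The gcd is 1. Working backward:
1 = 38 − 37
1 = −189 + 5·38
1 = 5·794 − 21·189
So 189·(-21) ≡ 1 (mod 794), and -21 ≡ 773 (mod 794).

773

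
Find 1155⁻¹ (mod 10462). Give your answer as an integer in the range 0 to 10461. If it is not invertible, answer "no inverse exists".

3279

gcd(10462, 1155) by repeated division:
10462 = 9·1155 + 67
1155 = 17·67 + 16
67 = 4·16 + 3
16 = 5·3 + 1
3 = 3·1 + 0
Since gcd(1155, 10462) = 1, back-substitute to write 1 as a combination:
1 = 16 − 5·3
1 = −5·67 + 21·16
1 = 21·1155 − 362·67
1 = −362·10462 + 3279·1155
So 1155·3279 ≡ 1 (mod 10462).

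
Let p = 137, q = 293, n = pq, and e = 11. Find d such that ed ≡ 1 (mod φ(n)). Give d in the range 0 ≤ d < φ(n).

18051

φ(n) = (p−1)(q−1) = 136·292 = 39712.
Need d with 11·d ≡ 1 (mod 39712). Apply the extended Euclidean algorithm:
39712 = 3610*11 + 2
11 = 5*2 + 1
2 = 2*1 + 0
Back-substitute:
1 = 11 − 5·2
1 = −5·39712 + 18051·11
So 11·18051 ≡ 1 (mod 39712), hence d = 18051.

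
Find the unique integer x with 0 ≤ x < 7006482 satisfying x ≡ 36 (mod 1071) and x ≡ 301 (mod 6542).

1616175

Write x = 36 + 1071·k. Then 1071·k ≡ 301 − 36 ≡ 265 (mod 6542).
Need 1071⁻¹ mod 6542. Extended Euclid on (6542, 1071):
6542 = 6*1071 + 116
1071 = 9*116 + 27
116 = 4*27 + 8
27 = 3*8 + 3
8 = 2*3 + 2
3 = 1*2 + 1
2 = 2*1 + 0
Back-substitute:
1 = 3 − 2
1 = −8 + 3·3
1 = 3·27 − 10·8
1 = −10·116 + 43·27
1 = 43·1071 − 397·116
1 = −397·6542 + 2425·1071
1071⁻¹ ≡ 2425 (mod 6542), so k ≡ 2425·265 ≡ 1509 (mod 6542).
x = 36 + 1071·1509 = 1616175.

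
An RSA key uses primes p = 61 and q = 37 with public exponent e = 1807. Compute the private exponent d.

1903

φ(n) = (p−1)(q−1) = 60·36 = 2160.
Need d with 1807·d ≡ 1 (mod 2160). Apply the extended Euclidean algorithm:
2160 = 1·1807 + 353
1807 = 5·353 + 42
353 = 8·42 + 17
42 = 2·17 + 8
17 = 2·8 + 1
8 = 8·1 + 0
Back-substitute:
1 = 17 − 2·8
1 = −2·42 + 5·17
1 = 5·353 − 42·42
1 = −42·1807 + 215·353
1 = 215·2160 − 257·1807
So 1807·(-257) ≡ 1 (mod 2160), hence d ≡ -257 ≡ 1903 (mod 2160).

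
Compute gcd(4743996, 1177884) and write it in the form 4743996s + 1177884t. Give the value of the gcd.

Repeated division:
4743996 = 4*1177884 + 32460
1177884 = 36*32460 + 9324
32460 = 3*9324 + 4488
9324 = 2*4488 + 348
4488 = 12*348 + 312
348 = 1*312 + 36
312 = 8*36 + 24
36 = 1*24 + 12
24 = 2*12 + 0
gcd(4743996, 1177884) = 12.
Working backward:
12 = 36 − 24
12 = −312 + 9·36
12 = 9·348 − 10·312
12 = −10·4488 + 129·348
12 = 129·9324 − 268·4488
12 = −268·32460 + 933·9324
12 = 933·1177884 − 33856·32460
12 = −33856·4743996 + 136357·1177884
So 12 = (-33856)·4743996 + (136357)·1177884.

12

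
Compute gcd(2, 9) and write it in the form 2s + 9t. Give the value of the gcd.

1

Repeated division:
9 = 4·2 + 1
2 = 2·1 + 0
gcd(2, 9) = 1.
Back-substituting:
1 = 9 − 4·2
So 1 = (1)·9 + (-4)·2.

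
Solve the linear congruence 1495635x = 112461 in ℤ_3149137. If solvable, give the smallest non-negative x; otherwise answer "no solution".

First find gcd(1495635, 3149137):
3149137 = 2*1495635 + 157867
1495635 = 9*157867 + 74832
157867 = 2*74832 + 8203
74832 = 9*8203 + 1005
8203 = 8*1005 + 163
1005 = 6*163 + 27
163 = 6*27 + 1
27 = 27*1 + 0
gcd = 1, so a unique solution mod 3149137 exists.
Back-substitute for the Bézout coefficients:
1 = 163 − 6·27
1 = −6·1005 + 37·163
1 = 37·8203 − 302·1005
1 = −302·74832 + 2755·8203
1 = 2755·157867 − 5812·74832
1 = −5812·1495635 + 55063·157867
1 = 55063·3149137 − 115938·1495635
So 1495635·(-115938) ≡ 1 (mod 3149137), giving 1495635⁻¹ ≡ 3033199.
x ≡ 1495635⁻¹·112461 ≡ 3033199·112461 ≡ 2072899 (mod 3149137).

2072899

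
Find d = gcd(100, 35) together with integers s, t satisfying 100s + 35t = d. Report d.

5

Apply Euclid's algorithm to 100 and 35:
100 = 2×35 + 30
35 = 1×30 + 5
30 = 6×5 + 0
gcd(100, 35) = 5.
Back-substituting:
5 = 35 − 30
5 = −100 + 3·35
So 5 = (-1)·100 + (3)·35.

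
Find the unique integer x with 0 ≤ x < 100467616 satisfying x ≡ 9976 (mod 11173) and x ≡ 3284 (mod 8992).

88097908

Write x = 9976 + 11173·k. Then 11173·k ≡ 3284 − 9976 ≡ 2300 (mod 8992).
Need 11173⁻¹ mod 8992. Extended Euclid on (8992, 2181):
8992 = 4·2181 + 268
2181 = 8·268 + 37
268 = 7·37 + 9
37 = 4·9 + 1
9 = 9·1 + 0
Back-substitute:
1 = 37 − 4·9
1 = −4·268 + 29·37
1 = 29·2181 − 236·268
1 = −236·8992 + 973·2181
11173⁻¹ ≡ 973 (mod 8992), so k ≡ 973·2300 ≡ 7884 (mod 8992).
x = 9976 + 11173·7884 = 88097908.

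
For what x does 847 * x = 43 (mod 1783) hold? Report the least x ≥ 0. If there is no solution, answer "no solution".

First find gcd(847, 1783):
1783 = 2×847 + 89
847 = 9×89 + 46
89 = 1×46 + 43
46 = 1×43 + 3
43 = 14×3 + 1
3 = 3×1 + 0
gcd = 1, so a unique solution mod 1783 exists.
Back-substitute for the Bézout coefficients:
1 = 43 − 14·3
1 = −14·46 + 15·43
1 = 15·89 − 29·46
1 = −29·847 + 276·89
1 = 276·1783 − 581·847
So 847·(-581) ≡ 1 (mod 1783), giving 847⁻¹ ≡ 1202.
x ≡ 847⁻¹·43 ≡ 1202·43 ≡ 1762 (mod 1783).

1762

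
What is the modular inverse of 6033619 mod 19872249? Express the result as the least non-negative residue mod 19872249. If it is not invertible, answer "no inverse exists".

4937851

Run Euclid on (19872249, 6033619):
19872249 = 3·6033619 + 1771392
6033619 = 3·1771392 + 719443
1771392 = 2·719443 + 332506
719443 = 2·332506 + 54431
332506 = 6·54431 + 5920
54431 = 9·5920 + 1151
5920 = 5·1151 + 165
1151 = 6·165 + 161
165 = 1·161 + 4
161 = 40·4 + 1
4 = 4·1 + 0
The gcd is 1. Working backward:
1 = 161 − 40·4
1 = −40·165 + 41·161
1 = 41·1151 − 286·165
1 = −286·5920 + 1471·1151
1 = 1471·54431 − 13525·5920
1 = −13525·332506 + 82621·54431
1 = 82621·719443 − 178767·332506
1 = −178767·1771392 + 440155·719443
1 = 440155·6033619 − 1499232·1771392
1 = −1499232·19872249 + 4937851·6033619
So 6033619·4937851 ≡ 1 (mod 19872249).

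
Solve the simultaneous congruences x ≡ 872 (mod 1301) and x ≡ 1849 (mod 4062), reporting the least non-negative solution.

3101155

Write x = 872 + 1301·k. Then 1301·k ≡ 1849 − 872 ≡ 977 (mod 4062).
Need 1301⁻¹ mod 4062. Extended Euclid on (4062, 1301):
4062 = 3×1301 + 159
1301 = 8×159 + 29
159 = 5×29 + 14
29 = 2×14 + 1
14 = 14×1 + 0
Back-substitute:
1 = 29 − 2·14
1 = −2·159 + 11·29
1 = 11·1301 − 90·159
1 = −90·4062 + 281·1301
1301⁻¹ ≡ 281 (mod 4062), so k ≡ 281·977 ≡ 2383 (mod 4062).
x = 872 + 1301·2383 = 3101155.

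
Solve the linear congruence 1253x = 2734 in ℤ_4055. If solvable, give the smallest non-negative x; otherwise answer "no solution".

First find gcd(1253, 4055):
4055 = 3·1253 + 296
1253 = 4·296 + 69
296 = 4·69 + 20
69 = 3·20 + 9
20 = 2·9 + 2
9 = 4·2 + 1
2 = 2·1 + 0
gcd = 1, so a unique solution mod 4055 exists.
Back-substitute for the Bézout coefficients:
1 = 9 − 4·2
1 = −4·20 + 9·9
1 = 9·69 − 31·20
1 = −31·296 + 133·69
1 = 133·1253 − 563·296
1 = −563·4055 + 1822·1253
So 1253·(1822) ≡ 1 (mod 4055), giving 1253⁻¹ ≡ 1822.
x ≡ 1253⁻¹·2734 ≡ 1822·2734 ≡ 1808 (mod 4055).

1808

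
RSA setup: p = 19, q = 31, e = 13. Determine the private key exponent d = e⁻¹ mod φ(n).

φ(n) = (p−1)(q−1) = 18·30 = 540.
Need d with 13·d ≡ 1 (mod 540). Apply the extended Euclidean algorithm:
540 = 41*13 + 7
13 = 1*7 + 6
7 = 1*6 + 1
6 = 6*1 + 0
Back-substitute:
1 = 7 − 6
1 = −13 + 2·7
1 = 2·540 − 83·13
So 13·(-83) ≡ 1 (mod 540), hence d ≡ -83 ≡ 457 (mod 540).

457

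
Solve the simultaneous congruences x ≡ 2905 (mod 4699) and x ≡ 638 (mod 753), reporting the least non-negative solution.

374126

Write x = 2905 + 4699·k. Then 4699·k ≡ 638 − 2905 ≡ 745 (mod 753).
Need 4699⁻¹ mod 753. Extended Euclid on (753, 181):
753 = 4·181 + 29
181 = 6·29 + 7
29 = 4·7 + 1
7 = 7·1 + 0
Back-substitute:
1 = 29 − 4·7
1 = −4·181 + 25·29
1 = 25·753 − 104·181
4699⁻¹ ≡ 649 (mod 753), so k ≡ 649·745 ≡ 79 (mod 753).
x = 2905 + 4699·79 = 374126.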